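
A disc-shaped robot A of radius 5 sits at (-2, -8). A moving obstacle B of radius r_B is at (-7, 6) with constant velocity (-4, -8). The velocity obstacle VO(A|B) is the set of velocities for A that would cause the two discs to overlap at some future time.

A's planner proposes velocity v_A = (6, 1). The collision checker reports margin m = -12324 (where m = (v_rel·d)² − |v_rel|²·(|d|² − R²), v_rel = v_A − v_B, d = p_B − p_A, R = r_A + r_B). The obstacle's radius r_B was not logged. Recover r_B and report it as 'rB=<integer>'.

m = -12324
d = (-5, 14);  v_rel = (10, 9),  |v_rel|² = 181
v_rel×d = (10)·(14) − (9)·(-5) = 185
since m = R²·181 − 185²:  R² = (34225 + -12324) / 181 = 121
R = √121 = 11  ⇒  r_B = 11 − 5 = 6

rB=6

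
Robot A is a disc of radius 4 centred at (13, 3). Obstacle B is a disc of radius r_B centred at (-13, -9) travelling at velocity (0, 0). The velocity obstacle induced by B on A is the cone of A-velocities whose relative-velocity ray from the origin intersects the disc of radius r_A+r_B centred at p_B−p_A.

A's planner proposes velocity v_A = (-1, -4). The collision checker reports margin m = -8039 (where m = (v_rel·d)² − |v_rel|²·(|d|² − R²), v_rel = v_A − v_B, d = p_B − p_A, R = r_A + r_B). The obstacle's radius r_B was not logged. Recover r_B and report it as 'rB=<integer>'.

m = -8039
d = (-26, -12);  v_rel = (-1, -4),  |v_rel|² = 17
v_rel×d = (-1)·(-12) − (-4)·(-26) = -92
since m = R²·17 − (-92)²:  R² = (8464 + -8039) / 17 = 25
R = √25 = 5  ⇒  r_B = 5 − 4 = 1

rB=1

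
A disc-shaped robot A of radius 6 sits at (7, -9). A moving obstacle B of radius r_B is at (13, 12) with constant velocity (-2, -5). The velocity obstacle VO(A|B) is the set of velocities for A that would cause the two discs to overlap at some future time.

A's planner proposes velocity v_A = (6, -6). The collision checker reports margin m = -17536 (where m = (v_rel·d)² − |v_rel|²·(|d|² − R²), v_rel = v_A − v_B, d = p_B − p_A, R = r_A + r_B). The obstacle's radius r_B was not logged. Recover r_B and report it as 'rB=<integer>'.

m = -17536
d = (6, 21);  v_rel = (8, -1),  |v_rel|² = 65
v_rel×d = (8)·(21) − (-1)·(6) = 174
since m = R²·65 − 174²:  R² = (30276 + -17536) / 65 = 196
R = √196 = 14  ⇒  r_B = 14 − 6 = 8

rB=8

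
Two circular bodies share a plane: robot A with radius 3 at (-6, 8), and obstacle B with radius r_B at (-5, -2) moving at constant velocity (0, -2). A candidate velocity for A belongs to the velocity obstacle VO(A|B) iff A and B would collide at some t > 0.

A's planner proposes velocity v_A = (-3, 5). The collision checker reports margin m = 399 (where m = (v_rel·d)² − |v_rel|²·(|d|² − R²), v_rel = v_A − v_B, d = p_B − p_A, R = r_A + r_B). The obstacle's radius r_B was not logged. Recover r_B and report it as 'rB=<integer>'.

m = 399
d = (1, -10);  v_rel = (-3, 7),  |v_rel|² = 58
v_rel×d = (-3)·(-10) − (7)·(1) = 23
since m = R²·58 − 23²:  R² = (529 + 399) / 58 = 16
R = √16 = 4  ⇒  r_B = 4 − 3 = 1

rB=1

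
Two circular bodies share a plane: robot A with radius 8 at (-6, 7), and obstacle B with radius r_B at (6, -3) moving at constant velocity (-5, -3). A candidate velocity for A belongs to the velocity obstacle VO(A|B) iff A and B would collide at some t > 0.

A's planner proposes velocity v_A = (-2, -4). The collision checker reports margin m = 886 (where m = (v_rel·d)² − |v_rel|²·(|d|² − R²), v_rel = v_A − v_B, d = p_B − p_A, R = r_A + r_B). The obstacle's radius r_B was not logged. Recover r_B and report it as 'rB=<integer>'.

m = 886
d = (12, -10);  v_rel = (3, -1),  |v_rel|² = 10
v_rel×d = (3)·(-10) − (-1)·(12) = -18
since m = R²·10 − (-18)²:  R² = (324 + 886) / 10 = 121
R = √121 = 11  ⇒  r_B = 11 − 8 = 3

rB=3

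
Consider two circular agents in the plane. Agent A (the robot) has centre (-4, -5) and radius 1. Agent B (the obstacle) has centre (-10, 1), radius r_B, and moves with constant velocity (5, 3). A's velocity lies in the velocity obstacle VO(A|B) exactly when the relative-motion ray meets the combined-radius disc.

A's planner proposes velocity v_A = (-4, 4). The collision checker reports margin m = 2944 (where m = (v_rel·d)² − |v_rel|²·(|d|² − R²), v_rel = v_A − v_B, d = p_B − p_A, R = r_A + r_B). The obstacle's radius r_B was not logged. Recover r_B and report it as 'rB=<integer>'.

m = 2944
d = (-6, 6);  v_rel = (-9, 1),  |v_rel|² = 82
v_rel×d = (-9)·(6) − (1)·(-6) = -48
since m = R²·82 − (-48)²:  R² = (2304 + 2944) / 82 = 64
R = √64 = 8  ⇒  r_B = 8 − 1 = 7

rB=7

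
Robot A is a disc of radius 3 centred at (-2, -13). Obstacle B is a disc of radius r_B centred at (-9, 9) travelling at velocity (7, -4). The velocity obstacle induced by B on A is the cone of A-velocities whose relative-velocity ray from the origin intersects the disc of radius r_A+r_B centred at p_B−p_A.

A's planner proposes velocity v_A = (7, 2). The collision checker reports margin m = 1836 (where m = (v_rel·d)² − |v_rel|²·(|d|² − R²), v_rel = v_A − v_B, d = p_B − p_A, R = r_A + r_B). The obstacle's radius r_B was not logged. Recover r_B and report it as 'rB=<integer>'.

m = 1836
d = (-7, 22);  v_rel = (0, 6),  |v_rel|² = 36
v_rel×d = (0)·(22) − (6)·(-7) = 42
since m = R²·36 − 42²:  R² = (1764 + 1836) / 36 = 100
R = √100 = 10  ⇒  r_B = 10 − 3 = 7

rB=7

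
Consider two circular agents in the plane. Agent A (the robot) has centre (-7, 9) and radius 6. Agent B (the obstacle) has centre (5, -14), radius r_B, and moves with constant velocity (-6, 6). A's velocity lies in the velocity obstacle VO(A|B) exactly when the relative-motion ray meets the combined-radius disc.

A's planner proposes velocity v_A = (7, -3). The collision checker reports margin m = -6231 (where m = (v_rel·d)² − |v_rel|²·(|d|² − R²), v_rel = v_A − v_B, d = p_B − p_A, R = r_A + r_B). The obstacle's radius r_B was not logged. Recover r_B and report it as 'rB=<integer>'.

m = -6231
d = (12, -23);  v_rel = (13, -9),  |v_rel|² = 250
v_rel×d = (13)·(-23) − (-9)·(12) = -191
since m = R²·250 − (-191)²:  R² = (36481 + -6231) / 250 = 121
R = √121 = 11  ⇒  r_B = 11 − 6 = 5

rB=5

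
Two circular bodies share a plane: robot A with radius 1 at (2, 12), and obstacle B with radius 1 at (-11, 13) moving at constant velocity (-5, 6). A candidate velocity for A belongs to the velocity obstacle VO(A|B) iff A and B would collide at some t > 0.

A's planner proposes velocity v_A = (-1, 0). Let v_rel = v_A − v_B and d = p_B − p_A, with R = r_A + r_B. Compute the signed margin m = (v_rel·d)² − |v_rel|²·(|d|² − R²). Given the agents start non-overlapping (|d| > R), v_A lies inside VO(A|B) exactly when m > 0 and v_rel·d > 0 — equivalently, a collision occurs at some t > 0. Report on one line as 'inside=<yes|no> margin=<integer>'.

d = (-13, 1),  |d|² = 170;  R = 1+1 = 2,  c = 170−2² = 166
v_rel = (4, -6),  |v_rel|² = 52;  v_rel·d = (4)·(-13) + (-6)·(1) = -58
52·t² + 116·t + 166 = 0  ⇒  m = (-58)² − 52·166 = -5268
m = -5268 < 0,  v_rel·d = -58 < 0  ⇒  outside

inside=no margin=-5268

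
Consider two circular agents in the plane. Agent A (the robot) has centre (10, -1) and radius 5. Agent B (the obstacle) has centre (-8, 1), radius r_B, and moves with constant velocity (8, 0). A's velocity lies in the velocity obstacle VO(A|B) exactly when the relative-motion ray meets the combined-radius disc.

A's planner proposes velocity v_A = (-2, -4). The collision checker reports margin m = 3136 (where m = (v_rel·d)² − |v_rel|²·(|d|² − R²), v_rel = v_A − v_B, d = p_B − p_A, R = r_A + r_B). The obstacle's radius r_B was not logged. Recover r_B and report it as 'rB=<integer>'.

m = 3136
d = (-18, 2);  v_rel = (-10, -4),  |v_rel|² = 116
v_rel×d = (-10)·(2) − (-4)·(-18) = -92
since m = R²·116 − (-92)²:  R² = (8464 + 3136) / 116 = 100
R = √100 = 10  ⇒  r_B = 10 − 5 = 5

rB=5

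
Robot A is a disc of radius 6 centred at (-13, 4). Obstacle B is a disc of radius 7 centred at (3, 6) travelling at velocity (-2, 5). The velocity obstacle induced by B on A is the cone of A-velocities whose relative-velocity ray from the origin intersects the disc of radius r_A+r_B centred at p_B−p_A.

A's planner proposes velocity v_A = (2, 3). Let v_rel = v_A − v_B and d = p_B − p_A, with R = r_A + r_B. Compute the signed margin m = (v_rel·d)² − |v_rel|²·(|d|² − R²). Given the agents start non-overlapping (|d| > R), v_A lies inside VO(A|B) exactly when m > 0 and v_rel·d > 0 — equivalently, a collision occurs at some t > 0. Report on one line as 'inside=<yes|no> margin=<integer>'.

d = (16, 2),  |d|² = 260;  R = 6+7 = 13,  c = 260−13² = 91
v_rel = (4, -2),  |v_rel|² = 20;  v_rel·d = (4)·(16) + (-2)·(2) = 60
20·t² − 120·t + 91 = 0  ⇒  m = 60² − 20·91 = 1780
m = 1780 > 0,  v_rel·d = 60 > 0  ⇒  inside

inside=yes margin=1780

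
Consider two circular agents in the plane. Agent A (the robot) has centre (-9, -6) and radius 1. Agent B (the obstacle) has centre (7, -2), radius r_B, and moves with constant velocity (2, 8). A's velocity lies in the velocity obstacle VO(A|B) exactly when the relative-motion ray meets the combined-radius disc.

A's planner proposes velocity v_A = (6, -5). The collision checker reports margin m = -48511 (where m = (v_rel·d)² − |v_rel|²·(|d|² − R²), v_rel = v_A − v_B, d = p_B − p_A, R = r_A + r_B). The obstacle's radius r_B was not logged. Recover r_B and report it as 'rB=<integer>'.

m = -48511
d = (16, 4);  v_rel = (4, -13),  |v_rel|² = 185
v_rel×d = (4)·(4) − (-13)·(16) = 224
since m = R²·185 − 224²:  R² = (50176 + -48511) / 185 = 9
R = √9 = 3  ⇒  r_B = 3 − 1 = 2

rB=2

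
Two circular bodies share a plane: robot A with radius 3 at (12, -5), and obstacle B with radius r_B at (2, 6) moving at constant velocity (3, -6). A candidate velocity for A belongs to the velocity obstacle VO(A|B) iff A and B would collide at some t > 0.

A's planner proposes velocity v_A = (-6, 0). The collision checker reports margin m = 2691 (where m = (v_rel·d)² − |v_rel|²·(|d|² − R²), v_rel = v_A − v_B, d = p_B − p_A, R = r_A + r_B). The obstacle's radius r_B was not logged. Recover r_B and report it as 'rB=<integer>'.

m = 2691
d = (-10, 11);  v_rel = (-9, 6),  |v_rel|² = 117
v_rel×d = (-9)·(11) − (6)·(-10) = -39
since m = R²·117 − (-39)²:  R² = (1521 + 2691) / 117 = 36
R = √36 = 6  ⇒  r_B = 6 − 3 = 3

rB=3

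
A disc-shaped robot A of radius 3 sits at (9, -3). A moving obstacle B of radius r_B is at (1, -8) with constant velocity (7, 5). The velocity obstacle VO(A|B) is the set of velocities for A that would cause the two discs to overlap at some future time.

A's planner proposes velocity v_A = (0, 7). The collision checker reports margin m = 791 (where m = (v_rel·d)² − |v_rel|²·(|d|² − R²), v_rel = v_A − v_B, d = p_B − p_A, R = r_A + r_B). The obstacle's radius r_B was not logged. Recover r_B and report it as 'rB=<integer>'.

m = 791
d = (-8, -5);  v_rel = (-7, 2),  |v_rel|² = 53
v_rel×d = (-7)·(-5) − (2)·(-8) = 51
since m = R²·53 − 51²:  R² = (2601 + 791) / 53 = 64
R = √64 = 8  ⇒  r_B = 8 − 3 = 5

rB=5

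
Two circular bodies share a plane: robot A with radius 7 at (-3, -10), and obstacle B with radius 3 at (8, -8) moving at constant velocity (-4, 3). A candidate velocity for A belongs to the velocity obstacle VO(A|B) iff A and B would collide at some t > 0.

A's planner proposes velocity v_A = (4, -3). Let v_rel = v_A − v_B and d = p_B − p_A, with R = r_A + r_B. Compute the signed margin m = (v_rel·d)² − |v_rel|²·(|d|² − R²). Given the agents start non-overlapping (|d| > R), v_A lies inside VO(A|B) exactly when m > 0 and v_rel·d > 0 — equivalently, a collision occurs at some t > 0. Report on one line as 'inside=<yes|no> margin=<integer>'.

d = (11, 2),  |d|² = 125;  R = 7+3 = 10,  c = 125−10² = 25
v_rel = (8, -6),  |v_rel|² = 100;  v_rel·d = (8)·(11) + (-6)·(2) = 76
100·t² − 152·t + 25 = 0  ⇒  m = 76² − 100·25 = 3276
m = 3276 > 0,  v_rel·d = 76 > 0  ⇒  inside

inside=yes margin=3276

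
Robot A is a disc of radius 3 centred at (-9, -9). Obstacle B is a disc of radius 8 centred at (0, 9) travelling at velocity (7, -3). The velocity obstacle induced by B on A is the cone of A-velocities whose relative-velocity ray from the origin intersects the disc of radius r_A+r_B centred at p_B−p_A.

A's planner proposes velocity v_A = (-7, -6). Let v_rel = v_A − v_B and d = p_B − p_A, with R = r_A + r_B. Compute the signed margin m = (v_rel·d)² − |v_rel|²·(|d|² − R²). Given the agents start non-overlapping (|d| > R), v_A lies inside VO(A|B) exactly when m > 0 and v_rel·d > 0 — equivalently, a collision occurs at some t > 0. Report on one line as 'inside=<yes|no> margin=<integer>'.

d = (9, 18),  |d|² = 405;  R = 3+8 = 11,  c = 405−11² = 284
v_rel = (-14, -3),  |v_rel|² = 205;  v_rel·d = (-14)·(9) + (-3)·(18) = -180
205·t² + 360·t + 284 = 0  ⇒  m = (-180)² − 205·284 = -25820
m = -25820 < 0,  v_rel·d = -180 < 0  ⇒  outside

inside=no margin=-25820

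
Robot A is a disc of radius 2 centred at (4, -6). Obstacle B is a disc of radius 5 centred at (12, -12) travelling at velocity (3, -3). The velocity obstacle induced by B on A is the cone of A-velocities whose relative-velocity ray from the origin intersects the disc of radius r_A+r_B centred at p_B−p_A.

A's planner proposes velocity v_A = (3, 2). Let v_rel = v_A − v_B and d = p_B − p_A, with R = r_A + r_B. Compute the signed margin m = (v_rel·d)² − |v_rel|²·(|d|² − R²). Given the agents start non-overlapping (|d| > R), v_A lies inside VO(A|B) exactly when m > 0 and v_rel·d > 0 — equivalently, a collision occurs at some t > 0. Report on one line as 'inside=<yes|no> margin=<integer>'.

d = (8, -6),  |d|² = 100;  R = 2+5 = 7,  c = 100−7² = 51
v_rel = (0, 5),  |v_rel|² = 25;  v_rel·d = (0)·(8) + (5)·(-6) = -30
25·t² + 60·t + 51 = 0  ⇒  m = (-30)² − 25·51 = -375
m = -375 < 0,  v_rel·d = -30 < 0  ⇒  outside

inside=no margin=-375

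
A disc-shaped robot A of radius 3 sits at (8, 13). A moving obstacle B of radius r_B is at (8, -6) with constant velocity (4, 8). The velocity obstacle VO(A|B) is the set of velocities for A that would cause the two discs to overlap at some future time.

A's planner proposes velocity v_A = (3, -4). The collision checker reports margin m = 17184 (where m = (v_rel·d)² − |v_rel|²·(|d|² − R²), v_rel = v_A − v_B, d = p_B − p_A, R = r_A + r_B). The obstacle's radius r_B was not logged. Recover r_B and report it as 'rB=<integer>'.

m = 17184
d = (0, -19);  v_rel = (-1, -12),  |v_rel|² = 145
v_rel×d = (-1)·(-19) − (-12)·(0) = 19
since m = R²·145 − 19²:  R² = (361 + 17184) / 145 = 121
R = √121 = 11  ⇒  r_B = 11 − 3 = 8

rB=8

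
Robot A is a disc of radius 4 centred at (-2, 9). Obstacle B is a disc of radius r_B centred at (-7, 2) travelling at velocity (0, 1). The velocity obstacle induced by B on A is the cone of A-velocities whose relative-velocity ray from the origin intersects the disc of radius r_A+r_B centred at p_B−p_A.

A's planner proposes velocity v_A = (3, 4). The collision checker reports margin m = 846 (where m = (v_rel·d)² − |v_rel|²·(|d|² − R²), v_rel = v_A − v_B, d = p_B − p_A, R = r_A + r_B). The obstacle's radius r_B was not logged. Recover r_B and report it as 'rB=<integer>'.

m = 846
d = (-5, -7);  v_rel = (3, 3),  |v_rel|² = 18
v_rel×d = (3)·(-7) − (3)·(-5) = -6
since m = R²·18 − (-6)²:  R² = (36 + 846) / 18 = 49
R = √49 = 7  ⇒  r_B = 7 − 4 = 3

rB=3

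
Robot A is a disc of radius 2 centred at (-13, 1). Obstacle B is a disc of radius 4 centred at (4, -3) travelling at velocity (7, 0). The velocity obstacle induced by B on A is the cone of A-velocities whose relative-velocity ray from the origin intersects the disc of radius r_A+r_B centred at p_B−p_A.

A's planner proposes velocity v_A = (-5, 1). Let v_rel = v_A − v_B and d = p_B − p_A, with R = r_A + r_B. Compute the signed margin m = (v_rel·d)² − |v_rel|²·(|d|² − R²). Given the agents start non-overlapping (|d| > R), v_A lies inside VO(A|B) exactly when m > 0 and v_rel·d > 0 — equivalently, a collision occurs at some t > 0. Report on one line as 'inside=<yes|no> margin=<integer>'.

d = (17, -4),  |d|² = 305;  R = 2+4 = 6,  c = 305−6² = 269
v_rel = (-12, 1),  |v_rel|² = 145;  v_rel·d = (-12)·(17) + (1)·(-4) = -208
145·t² + 416·t + 269 = 0  ⇒  m = (-208)² − 145·269 = 4259
m = 4259 > 0,  v_rel·d = -208 < 0  ⇒  outside

inside=no margin=4259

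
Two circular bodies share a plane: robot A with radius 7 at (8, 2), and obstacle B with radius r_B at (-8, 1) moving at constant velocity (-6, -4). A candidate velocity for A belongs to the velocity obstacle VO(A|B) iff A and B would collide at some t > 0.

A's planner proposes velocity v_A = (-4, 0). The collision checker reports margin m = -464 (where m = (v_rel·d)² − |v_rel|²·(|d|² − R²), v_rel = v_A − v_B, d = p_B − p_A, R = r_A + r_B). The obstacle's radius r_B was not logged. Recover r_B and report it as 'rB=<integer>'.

m = -464
d = (-16, -1);  v_rel = (2, 4),  |v_rel|² = 20
v_rel×d = (2)·(-1) − (4)·(-16) = 62
since m = R²·20 − 62²:  R² = (3844 + -464) / 20 = 169
R = √169 = 13  ⇒  r_B = 13 − 7 = 6

rB=6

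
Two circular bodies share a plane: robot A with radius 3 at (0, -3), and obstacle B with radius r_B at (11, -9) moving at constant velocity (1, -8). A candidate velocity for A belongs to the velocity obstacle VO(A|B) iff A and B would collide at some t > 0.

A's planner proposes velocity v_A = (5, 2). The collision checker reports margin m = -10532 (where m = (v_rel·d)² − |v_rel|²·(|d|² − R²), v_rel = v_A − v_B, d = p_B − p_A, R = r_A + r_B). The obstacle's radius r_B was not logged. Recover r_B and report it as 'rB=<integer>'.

m = -10532
d = (11, -6);  v_rel = (4, 10),  |v_rel|² = 116
v_rel×d = (4)·(-6) − (10)·(11) = -134
since m = R²·116 − (-134)²:  R² = (17956 + -10532) / 116 = 64
R = √64 = 8  ⇒  r_B = 8 − 3 = 5

rB=5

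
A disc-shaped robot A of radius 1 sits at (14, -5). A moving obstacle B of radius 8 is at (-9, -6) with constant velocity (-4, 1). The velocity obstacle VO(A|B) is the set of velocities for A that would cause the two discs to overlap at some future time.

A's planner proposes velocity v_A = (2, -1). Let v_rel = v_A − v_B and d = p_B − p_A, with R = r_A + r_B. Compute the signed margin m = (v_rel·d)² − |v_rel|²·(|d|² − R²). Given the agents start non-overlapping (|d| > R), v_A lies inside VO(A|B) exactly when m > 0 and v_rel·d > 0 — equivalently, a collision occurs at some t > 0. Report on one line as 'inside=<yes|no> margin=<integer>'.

d = (-23, -1),  |d|² = 530;  R = 1+8 = 9,  c = 530−9² = 449
v_rel = (6, -2),  |v_rel|² = 40;  v_rel·d = (6)·(-23) + (-2)·(-1) = -136
40·t² + 272·t + 449 = 0  ⇒  m = (-136)² − 40·449 = 536
m = 536 > 0,  v_rel·d = -136 < 0  ⇒  outside

inside=no margin=536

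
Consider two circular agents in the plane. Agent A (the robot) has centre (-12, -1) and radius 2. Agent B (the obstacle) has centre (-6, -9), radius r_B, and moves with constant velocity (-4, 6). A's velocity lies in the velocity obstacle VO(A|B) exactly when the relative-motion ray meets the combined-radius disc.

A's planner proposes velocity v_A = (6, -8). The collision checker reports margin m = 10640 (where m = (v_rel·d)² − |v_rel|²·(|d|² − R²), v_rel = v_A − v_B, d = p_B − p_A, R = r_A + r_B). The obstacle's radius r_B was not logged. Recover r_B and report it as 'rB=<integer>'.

m = 10640
d = (6, -8);  v_rel = (10, -14),  |v_rel|² = 296
v_rel×d = (10)·(-8) − (-14)·(6) = 4
since m = R²·296 − 4²:  R² = (16 + 10640) / 296 = 36
R = √36 = 6  ⇒  r_B = 6 − 2 = 4

rB=4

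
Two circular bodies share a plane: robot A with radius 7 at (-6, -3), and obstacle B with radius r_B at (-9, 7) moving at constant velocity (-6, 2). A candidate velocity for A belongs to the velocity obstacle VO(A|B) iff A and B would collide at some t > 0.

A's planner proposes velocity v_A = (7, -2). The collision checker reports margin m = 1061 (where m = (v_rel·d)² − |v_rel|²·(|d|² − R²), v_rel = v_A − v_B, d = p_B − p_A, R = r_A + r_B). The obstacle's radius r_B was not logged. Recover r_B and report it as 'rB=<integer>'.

m = 1061
d = (-3, 10);  v_rel = (13, -4),  |v_rel|² = 185
v_rel×d = (13)·(10) − (-4)·(-3) = 118
since m = R²·185 − 118²:  R² = (13924 + 1061) / 185 = 81
R = √81 = 9  ⇒  r_B = 9 − 7 = 2

rB=2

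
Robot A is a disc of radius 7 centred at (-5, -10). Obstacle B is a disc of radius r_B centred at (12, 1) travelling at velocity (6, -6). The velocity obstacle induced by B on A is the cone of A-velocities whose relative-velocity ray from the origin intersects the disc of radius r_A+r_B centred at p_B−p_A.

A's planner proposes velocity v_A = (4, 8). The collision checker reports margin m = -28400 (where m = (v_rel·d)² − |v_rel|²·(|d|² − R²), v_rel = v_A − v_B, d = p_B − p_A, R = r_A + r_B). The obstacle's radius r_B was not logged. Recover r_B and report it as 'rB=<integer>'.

m = -28400
d = (17, 11);  v_rel = (-2, 14),  |v_rel|² = 200
v_rel×d = (-2)·(11) − (14)·(17) = -260
since m = R²·200 − (-260)²:  R² = (67600 + -28400) / 200 = 196
R = √196 = 14  ⇒  r_B = 14 − 7 = 7

rB=7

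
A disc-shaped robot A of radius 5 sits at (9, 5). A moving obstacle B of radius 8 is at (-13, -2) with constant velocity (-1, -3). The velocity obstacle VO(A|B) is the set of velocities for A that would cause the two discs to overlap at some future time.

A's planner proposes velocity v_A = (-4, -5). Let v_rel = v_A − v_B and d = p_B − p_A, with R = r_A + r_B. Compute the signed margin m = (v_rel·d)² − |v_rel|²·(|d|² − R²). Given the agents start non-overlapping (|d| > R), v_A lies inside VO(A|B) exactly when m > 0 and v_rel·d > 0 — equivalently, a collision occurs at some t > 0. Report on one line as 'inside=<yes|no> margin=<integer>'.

d = (-22, -7),  |d|² = 533;  R = 5+8 = 13,  c = 533−13² = 364
v_rel = (-3, -2),  |v_rel|² = 13;  v_rel·d = (-3)·(-22) + (-2)·(-7) = 80
13·t² − 160·t + 364 = 0  ⇒  m = 80² − 13·364 = 1668
m = 1668 > 0,  v_rel·d = 80 > 0  ⇒  inside

inside=yes margin=1668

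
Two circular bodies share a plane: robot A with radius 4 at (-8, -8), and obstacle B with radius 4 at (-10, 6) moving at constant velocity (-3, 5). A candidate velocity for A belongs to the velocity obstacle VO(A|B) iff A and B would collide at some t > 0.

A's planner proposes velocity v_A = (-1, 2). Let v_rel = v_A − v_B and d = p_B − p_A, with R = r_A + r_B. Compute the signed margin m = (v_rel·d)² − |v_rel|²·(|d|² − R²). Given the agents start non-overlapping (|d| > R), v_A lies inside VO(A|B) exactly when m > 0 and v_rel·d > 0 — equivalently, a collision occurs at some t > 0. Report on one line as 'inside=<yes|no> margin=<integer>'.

d = (-2, 14),  |d|² = 200;  R = 4+4 = 8,  c = 200−8² = 136
v_rel = (2, -3),  |v_rel|² = 13;  v_rel·d = (2)·(-2) + (-3)·(14) = -46
13·t² + 92·t + 136 = 0  ⇒  m = (-46)² − 13·136 = 348
m = 348 > 0,  v_rel·d = -46 < 0  ⇒  outside

inside=no margin=348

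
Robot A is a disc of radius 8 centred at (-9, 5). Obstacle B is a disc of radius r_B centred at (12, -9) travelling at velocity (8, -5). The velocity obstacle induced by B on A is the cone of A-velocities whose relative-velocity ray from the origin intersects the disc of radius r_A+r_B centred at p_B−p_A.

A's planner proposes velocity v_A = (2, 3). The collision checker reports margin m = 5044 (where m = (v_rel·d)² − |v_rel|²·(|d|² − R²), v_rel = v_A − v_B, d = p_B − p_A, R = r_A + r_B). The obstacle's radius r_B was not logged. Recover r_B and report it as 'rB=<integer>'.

m = 5044
d = (21, -14);  v_rel = (-6, 8),  |v_rel|² = 100
v_rel×d = (-6)·(-14) − (8)·(21) = -84
since m = R²·100 − (-84)²:  R² = (7056 + 5044) / 100 = 121
R = √121 = 11  ⇒  r_B = 11 − 8 = 3

rB=3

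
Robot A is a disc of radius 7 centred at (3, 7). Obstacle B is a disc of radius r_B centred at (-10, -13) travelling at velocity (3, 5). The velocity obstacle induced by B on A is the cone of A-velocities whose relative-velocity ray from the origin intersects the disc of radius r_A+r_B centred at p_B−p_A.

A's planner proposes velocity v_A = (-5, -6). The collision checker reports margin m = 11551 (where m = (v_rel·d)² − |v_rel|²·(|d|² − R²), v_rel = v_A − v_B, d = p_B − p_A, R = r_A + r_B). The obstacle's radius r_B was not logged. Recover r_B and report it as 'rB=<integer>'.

m = 11551
d = (-13, -20);  v_rel = (-8, -11),  |v_rel|² = 185
v_rel×d = (-8)·(-20) − (-11)·(-13) = 17
since m = R²·185 − 17²:  R² = (289 + 11551) / 185 = 64
R = √64 = 8  ⇒  r_B = 8 − 7 = 1

rB=1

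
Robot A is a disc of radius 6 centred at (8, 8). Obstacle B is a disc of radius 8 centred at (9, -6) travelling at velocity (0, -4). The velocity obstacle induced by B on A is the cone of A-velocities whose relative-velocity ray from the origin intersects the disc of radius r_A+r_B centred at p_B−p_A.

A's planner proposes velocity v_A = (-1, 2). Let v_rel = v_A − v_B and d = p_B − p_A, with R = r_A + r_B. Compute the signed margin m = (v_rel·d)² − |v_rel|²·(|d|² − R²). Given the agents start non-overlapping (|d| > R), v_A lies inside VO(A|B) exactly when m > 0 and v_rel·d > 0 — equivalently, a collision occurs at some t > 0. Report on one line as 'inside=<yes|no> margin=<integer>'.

d = (1, -14),  |d|² = 197;  R = 6+8 = 14,  c = 197−14² = 1
v_rel = (-1, 6),  |v_rel|² = 37;  v_rel·d = (-1)·(1) + (6)·(-14) = -85
37·t² + 170·t + 1 = 0  ⇒  m = (-85)² − 37·1 = 7188
m = 7188 > 0,  v_rel·d = -85 < 0  ⇒  outside

inside=no margin=7188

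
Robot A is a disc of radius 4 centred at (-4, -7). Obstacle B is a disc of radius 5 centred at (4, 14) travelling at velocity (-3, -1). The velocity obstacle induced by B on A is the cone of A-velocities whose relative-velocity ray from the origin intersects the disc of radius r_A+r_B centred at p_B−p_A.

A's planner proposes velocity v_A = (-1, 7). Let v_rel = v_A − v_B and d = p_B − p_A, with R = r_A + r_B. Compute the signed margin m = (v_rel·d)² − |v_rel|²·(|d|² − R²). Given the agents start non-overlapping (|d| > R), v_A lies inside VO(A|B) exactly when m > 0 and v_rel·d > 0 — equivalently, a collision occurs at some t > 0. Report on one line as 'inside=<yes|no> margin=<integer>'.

d = (8, 21),  |d|² = 505;  R = 4+5 = 9,  c = 505−9² = 424
v_rel = (2, 8),  |v_rel|² = 68;  v_rel·d = (2)·(8) + (8)·(21) = 184
68·t² − 368·t + 424 = 0  ⇒  m = 184² − 68·424 = 5024
m = 5024 > 0,  v_rel·d = 184 > 0  ⇒  inside

inside=yes margin=5024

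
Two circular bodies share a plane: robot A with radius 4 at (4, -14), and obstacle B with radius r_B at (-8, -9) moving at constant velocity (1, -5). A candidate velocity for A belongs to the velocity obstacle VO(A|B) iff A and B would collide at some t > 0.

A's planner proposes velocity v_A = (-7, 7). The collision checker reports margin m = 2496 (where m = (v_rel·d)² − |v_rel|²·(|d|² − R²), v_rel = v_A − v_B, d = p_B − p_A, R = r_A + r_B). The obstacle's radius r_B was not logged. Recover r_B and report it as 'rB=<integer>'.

m = 2496
d = (-12, 5);  v_rel = (-8, 12),  |v_rel|² = 208
v_rel×d = (-8)·(5) − (12)·(-12) = 104
since m = R²·208 − 104²:  R² = (10816 + 2496) / 208 = 64
R = √64 = 8  ⇒  r_B = 8 − 4 = 4

rB=4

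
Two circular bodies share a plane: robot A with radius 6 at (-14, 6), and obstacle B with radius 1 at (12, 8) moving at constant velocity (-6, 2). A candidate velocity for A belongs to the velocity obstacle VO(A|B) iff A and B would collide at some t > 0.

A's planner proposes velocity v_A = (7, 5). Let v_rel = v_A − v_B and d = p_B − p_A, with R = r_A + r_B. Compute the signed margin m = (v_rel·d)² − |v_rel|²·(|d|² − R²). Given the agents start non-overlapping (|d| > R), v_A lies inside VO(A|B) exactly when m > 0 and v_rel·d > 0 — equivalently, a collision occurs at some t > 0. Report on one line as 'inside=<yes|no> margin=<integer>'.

d = (26, 2),  |d|² = 680;  R = 6+1 = 7,  c = 680−7² = 631
v_rel = (13, 3),  |v_rel|² = 178;  v_rel·d = (13)·(26) + (3)·(2) = 344
178·t² − 688·t + 631 = 0  ⇒  m = 344² − 178·631 = 6018
m = 6018 > 0,  v_rel·d = 344 > 0  ⇒  inside

inside=yes margin=6018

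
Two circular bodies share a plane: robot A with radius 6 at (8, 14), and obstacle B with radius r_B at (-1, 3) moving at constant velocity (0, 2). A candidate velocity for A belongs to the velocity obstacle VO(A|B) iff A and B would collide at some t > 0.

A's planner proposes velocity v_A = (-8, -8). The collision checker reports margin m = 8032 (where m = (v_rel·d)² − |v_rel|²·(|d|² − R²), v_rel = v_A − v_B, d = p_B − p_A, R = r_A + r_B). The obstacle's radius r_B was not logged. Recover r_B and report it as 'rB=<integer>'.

m = 8032
d = (-9, -11);  v_rel = (-8, -10),  |v_rel|² = 164
v_rel×d = (-8)·(-11) − (-10)·(-9) = -2
since m = R²·164 − (-2)²:  R² = (4 + 8032) / 164 = 49
R = √49 = 7  ⇒  r_B = 7 − 6 = 1

rB=1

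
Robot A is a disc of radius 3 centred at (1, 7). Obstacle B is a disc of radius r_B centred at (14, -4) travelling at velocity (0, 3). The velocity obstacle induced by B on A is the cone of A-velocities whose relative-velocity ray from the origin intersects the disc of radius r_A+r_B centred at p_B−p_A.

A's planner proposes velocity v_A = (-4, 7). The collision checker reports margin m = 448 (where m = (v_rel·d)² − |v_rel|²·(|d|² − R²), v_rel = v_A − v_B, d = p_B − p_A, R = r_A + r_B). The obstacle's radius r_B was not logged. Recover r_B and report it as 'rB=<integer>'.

m = 448
d = (13, -11);  v_rel = (-4, 4),  |v_rel|² = 32
v_rel×d = (-4)·(-11) − (4)·(13) = -8
since m = R²·32 − (-8)²:  R² = (64 + 448) / 32 = 16
R = √16 = 4  ⇒  r_B = 4 − 3 = 1

rB=1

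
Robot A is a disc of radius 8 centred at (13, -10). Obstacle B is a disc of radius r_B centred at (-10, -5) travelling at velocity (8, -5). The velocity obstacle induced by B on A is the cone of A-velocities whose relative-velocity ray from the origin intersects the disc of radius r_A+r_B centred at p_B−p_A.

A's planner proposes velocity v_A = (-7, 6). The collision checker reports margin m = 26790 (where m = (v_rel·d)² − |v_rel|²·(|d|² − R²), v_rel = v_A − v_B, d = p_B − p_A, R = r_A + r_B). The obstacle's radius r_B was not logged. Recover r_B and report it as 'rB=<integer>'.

m = 26790
d = (-23, 5);  v_rel = (-15, 11),  |v_rel|² = 346
v_rel×d = (-15)·(5) − (11)·(-23) = 178
since m = R²·346 − 178²:  R² = (31684 + 26790) / 346 = 169
R = √169 = 13  ⇒  r_B = 13 − 8 = 5

rB=5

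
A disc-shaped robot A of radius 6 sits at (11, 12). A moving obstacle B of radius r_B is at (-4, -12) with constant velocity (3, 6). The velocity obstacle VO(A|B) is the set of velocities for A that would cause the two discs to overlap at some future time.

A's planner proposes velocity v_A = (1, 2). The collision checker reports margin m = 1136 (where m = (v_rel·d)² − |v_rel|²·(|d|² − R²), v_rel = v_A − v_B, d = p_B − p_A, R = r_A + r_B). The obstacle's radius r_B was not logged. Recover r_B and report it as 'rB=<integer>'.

m = 1136
d = (-15, -24);  v_rel = (-2, -4),  |v_rel|² = 20
v_rel×d = (-2)·(-24) − (-4)·(-15) = -12
since m = R²·20 − (-12)²:  R² = (144 + 1136) / 20 = 64
R = √64 = 8  ⇒  r_B = 8 − 6 = 2

rB=2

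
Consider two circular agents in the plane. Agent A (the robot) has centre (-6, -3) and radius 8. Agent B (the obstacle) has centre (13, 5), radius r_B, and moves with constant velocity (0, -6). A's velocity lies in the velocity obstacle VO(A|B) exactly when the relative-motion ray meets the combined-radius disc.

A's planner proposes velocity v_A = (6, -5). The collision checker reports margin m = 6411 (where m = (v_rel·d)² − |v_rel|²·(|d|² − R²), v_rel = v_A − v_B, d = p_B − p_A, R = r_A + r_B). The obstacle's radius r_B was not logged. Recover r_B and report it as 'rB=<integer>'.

m = 6411
d = (19, 8);  v_rel = (6, 1),  |v_rel|² = 37
v_rel×d = (6)·(8) − (1)·(19) = 29
since m = R²·37 − 29²:  R² = (841 + 6411) / 37 = 196
R = √196 = 14  ⇒  r_B = 14 − 8 = 6

rB=6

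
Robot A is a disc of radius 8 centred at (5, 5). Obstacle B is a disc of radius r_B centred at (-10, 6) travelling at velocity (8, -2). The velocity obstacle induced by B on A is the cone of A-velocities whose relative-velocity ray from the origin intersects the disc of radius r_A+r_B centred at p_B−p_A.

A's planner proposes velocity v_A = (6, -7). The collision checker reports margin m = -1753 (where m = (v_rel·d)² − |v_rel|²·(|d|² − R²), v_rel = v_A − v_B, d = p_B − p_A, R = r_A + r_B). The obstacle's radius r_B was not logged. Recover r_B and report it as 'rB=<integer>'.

m = -1753
d = (-15, 1);  v_rel = (-2, -5),  |v_rel|² = 29
v_rel×d = (-2)·(1) − (-5)·(-15) = -77
since m = R²·29 − (-77)²:  R² = (5929 + -1753) / 29 = 144
R = √144 = 12  ⇒  r_B = 12 − 8 = 4

rB=4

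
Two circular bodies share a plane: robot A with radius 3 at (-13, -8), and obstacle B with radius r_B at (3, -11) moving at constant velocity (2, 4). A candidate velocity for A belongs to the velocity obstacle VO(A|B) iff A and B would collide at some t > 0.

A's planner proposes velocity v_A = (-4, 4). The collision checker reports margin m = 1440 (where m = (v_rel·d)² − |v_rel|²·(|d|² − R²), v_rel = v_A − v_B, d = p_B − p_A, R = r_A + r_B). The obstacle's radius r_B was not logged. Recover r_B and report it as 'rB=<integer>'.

m = 1440
d = (16, -3);  v_rel = (-6, 0),  |v_rel|² = 36
v_rel×d = (-6)·(-3) − (0)·(16) = 18
since m = R²·36 − 18²:  R² = (324 + 1440) / 36 = 49
R = √49 = 7  ⇒  r_B = 7 − 3 = 4

rB=4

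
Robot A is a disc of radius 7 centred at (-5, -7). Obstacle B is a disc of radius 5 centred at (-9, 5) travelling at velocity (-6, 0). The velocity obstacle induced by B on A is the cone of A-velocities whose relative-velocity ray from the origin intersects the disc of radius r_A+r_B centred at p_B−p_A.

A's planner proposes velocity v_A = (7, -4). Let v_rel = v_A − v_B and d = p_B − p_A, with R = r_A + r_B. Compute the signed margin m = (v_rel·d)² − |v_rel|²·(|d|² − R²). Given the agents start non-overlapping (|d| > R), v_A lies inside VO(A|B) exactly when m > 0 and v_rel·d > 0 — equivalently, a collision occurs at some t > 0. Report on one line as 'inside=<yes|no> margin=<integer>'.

d = (-4, 12),  |d|² = 160;  R = 7+5 = 12,  c = 160−12² = 16
v_rel = (13, -4),  |v_rel|² = 185;  v_rel·d = (13)·(-4) + (-4)·(12) = -100
185·t² + 200·t + 16 = 0  ⇒  m = (-100)² − 185·16 = 7040
m = 7040 > 0,  v_rel·d = -100 < 0  ⇒  outside

inside=no margin=7040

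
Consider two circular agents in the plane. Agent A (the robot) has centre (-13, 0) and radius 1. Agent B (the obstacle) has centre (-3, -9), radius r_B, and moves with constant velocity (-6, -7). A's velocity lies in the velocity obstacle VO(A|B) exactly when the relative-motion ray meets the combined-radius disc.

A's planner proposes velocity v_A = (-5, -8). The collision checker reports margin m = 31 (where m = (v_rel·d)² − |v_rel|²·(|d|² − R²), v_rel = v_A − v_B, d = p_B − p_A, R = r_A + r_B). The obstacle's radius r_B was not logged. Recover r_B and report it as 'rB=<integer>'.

m = 31
d = (10, -9);  v_rel = (1, -1),  |v_rel|² = 2
v_rel×d = (1)·(-9) − (-1)·(10) = 1
since m = R²·2 − 1²:  R² = (1 + 31) / 2 = 16
R = √16 = 4  ⇒  r_B = 4 − 1 = 3

rB=3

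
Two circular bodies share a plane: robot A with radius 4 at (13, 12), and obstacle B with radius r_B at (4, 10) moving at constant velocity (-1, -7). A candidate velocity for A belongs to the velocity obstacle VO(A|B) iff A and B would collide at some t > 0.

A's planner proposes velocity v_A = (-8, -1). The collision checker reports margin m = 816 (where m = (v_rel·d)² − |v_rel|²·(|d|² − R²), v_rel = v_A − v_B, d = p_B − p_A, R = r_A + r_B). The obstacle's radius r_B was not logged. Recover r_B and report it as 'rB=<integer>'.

m = 816
d = (-9, -2);  v_rel = (-7, 6),  |v_rel|² = 85
v_rel×d = (-7)·(-2) − (6)·(-9) = 68
since m = R²·85 − 68²:  R² = (4624 + 816) / 85 = 64
R = √64 = 8  ⇒  r_B = 8 − 4 = 4

rB=4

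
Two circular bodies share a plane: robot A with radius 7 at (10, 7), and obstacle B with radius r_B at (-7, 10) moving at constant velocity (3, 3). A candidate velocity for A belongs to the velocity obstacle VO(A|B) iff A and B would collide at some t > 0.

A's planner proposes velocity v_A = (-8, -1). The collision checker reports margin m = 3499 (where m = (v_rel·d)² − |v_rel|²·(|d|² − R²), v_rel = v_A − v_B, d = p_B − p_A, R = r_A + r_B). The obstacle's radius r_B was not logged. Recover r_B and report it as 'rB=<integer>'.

m = 3499
d = (-17, 3);  v_rel = (-11, -4),  |v_rel|² = 137
v_rel×d = (-11)·(3) − (-4)·(-17) = -101
since m = R²·137 − (-101)²:  R² = (10201 + 3499) / 137 = 100
R = √100 = 10  ⇒  r_B = 10 − 7 = 3

rB=3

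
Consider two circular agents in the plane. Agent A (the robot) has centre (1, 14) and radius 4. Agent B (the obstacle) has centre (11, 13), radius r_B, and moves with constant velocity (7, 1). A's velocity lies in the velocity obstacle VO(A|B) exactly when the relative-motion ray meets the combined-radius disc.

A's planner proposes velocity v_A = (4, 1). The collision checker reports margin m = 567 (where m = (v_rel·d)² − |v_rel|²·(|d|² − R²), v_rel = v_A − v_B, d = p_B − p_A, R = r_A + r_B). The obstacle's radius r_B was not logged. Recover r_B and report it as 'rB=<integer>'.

m = 567
d = (10, -1);  v_rel = (-3, 0),  |v_rel|² = 9
v_rel×d = (-3)·(-1) − (0)·(10) = 3
since m = R²·9 − 3²:  R² = (9 + 567) / 9 = 64
R = √64 = 8  ⇒  r_B = 8 − 4 = 4

rB=4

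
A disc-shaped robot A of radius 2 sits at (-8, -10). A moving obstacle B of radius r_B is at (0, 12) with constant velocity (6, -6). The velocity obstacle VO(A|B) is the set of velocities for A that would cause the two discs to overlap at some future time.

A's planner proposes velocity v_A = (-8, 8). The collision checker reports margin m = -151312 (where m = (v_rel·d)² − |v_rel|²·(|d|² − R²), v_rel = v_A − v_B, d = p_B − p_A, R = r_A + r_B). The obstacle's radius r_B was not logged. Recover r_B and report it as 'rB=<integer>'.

m = -151312
d = (8, 22);  v_rel = (-14, 14),  |v_rel|² = 392
v_rel×d = (-14)·(22) − (14)·(8) = -420
since m = R²·392 − (-420)²:  R² = (176400 + -151312) / 392 = 64
R = √64 = 8  ⇒  r_B = 8 − 2 = 6

rB=6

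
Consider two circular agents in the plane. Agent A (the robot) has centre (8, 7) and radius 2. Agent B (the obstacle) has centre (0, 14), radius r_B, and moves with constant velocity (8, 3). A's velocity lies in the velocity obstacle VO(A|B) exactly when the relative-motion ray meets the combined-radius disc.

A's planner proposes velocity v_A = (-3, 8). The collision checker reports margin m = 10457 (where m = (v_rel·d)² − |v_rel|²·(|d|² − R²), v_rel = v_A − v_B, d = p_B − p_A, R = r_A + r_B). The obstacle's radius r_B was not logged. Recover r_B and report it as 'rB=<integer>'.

m = 10457
d = (-8, 7);  v_rel = (-11, 5),  |v_rel|² = 146
v_rel×d = (-11)·(7) − (5)·(-8) = -37
since m = R²·146 − (-37)²:  R² = (1369 + 10457) / 146 = 81
R = √81 = 9  ⇒  r_B = 9 − 2 = 7

rB=7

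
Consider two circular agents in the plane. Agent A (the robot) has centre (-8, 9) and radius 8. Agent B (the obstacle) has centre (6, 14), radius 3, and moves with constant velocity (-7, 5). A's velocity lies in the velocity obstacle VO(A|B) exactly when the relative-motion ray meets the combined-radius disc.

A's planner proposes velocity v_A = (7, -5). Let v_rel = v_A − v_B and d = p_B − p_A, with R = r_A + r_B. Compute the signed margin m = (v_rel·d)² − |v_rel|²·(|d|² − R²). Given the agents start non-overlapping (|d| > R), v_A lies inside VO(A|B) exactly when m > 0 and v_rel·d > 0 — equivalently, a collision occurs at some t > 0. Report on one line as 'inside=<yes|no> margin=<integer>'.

d = (14, 5),  |d|² = 221;  R = 8+3 = 11,  c = 221−11² = 100
v_rel = (14, -10),  |v_rel|² = 296;  v_rel·d = (14)·(14) + (-10)·(5) = 146
296·t² − 292·t + 100 = 0  ⇒  m = 146² − 296·100 = -8284
m = -8284 < 0,  v_rel·d = 146 > 0  ⇒  outside

inside=no margin=-8284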